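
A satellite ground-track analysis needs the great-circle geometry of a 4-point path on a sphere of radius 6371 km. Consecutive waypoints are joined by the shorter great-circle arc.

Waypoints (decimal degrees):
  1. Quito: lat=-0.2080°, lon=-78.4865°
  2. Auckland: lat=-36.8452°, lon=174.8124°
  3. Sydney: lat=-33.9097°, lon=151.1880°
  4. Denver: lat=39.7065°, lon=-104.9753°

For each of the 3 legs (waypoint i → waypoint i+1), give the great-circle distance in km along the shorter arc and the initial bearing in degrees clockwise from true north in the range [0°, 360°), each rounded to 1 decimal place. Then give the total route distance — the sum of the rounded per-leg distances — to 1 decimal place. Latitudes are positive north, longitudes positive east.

Leg 1: dist=11471.7 km, bearing=231.9°
Leg 2: dist=2160.9 km, bearing=271.6°
Leg 3: dist=13410.6 km, bearing=60.2°
Total: 27043.2 km

Leg 1: φ1=-0.0036303, φ2=-0.6430701, Δφ=-0.6394398, Δλ=4.4208998 rad; a=sin²(Δφ/2)+cosφ1·cosφ2·sin²(Δλ/2)=0.6138995009; c=2·atan2(√a, √(1-a))=1.800612981; dist=6371·c=11471.705 ≈ 11471.7 km; running total=11471.7 km
Leg 1 bearing: y=sinΔλ·cosφ2=-0.76650123, x=cosφ1·sinφ2-sinφ1·cosφ2·cosΔλ=-0.60048603; θ=atan2(y, x)=-128.0756° <0 so +360° → 231.9244° ≈ 231.9°
Leg 2: φ1=-0.6430701, φ2=-0.5918359, Δφ=0.0512341, Δλ=-0.4123236 rad; a=sin²(Δφ/2)+cosφ1·cosφ2·sin²(Δλ/2)=0.0284865336; c=2·atan2(√a, √(1-a))=0.339182630; dist=6371·c=2160.933 ≈ 2160.9 km; running total=13632.6 km
Leg 2 bearing: y=sinΔλ·cosφ2=-0.33258065, x=cosφ1·sinφ2-sinφ1·cosφ2·cosΔλ=0.00950354; θ=atan2(y, x)=-88.3632° <0 so +360° → 271.6368° ≈ 271.6°
Leg 3: φ1=-0.5918359, φ2=0.6930092, Δφ=1.2848451, Δλ=-4.4708930 rad; a=sin²(Δφ/2)+cosφ1·cosφ2·sin²(Δλ/2)=0.7545518179; c=2·atan2(√a, √(1-a))=2.104939366; dist=6371·c=13410.569 ≈ 13410.6 km; running total=27043.2 km
Leg 3 bearing: y=sinΔλ·cosφ2=0.74700221, x=cosφ1·sinφ2-sinφ1·cosφ2·cosΔλ=0.42755256; θ=atan2(y, x)=60.2150° ≈ 60.2°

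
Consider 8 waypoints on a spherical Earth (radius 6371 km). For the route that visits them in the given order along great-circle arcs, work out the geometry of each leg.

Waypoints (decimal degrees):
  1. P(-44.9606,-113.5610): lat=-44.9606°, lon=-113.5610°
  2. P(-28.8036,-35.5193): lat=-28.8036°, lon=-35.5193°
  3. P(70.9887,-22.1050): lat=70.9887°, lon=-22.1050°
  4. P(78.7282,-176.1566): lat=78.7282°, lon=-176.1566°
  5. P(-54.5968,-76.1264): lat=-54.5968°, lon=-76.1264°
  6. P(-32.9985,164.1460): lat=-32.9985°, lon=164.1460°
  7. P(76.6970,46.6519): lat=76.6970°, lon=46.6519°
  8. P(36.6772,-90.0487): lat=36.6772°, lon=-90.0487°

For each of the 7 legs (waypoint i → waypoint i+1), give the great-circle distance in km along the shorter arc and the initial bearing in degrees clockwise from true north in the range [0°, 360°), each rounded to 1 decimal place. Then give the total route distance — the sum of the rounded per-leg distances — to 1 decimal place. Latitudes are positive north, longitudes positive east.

Leg 1: dist=6898.0 km, bearing=103.9°
Leg 2: dist=11146.8 km, bearing=4.4°
Leg 3: dist=3285.3 km, bearing=350.0°
Leg 4: dist=16122.6 km, bearing=96.0°
Leg 5: dist=8705.3 km, bearing=228.1°
Leg 6: dist=14260.8 km, bearing=344.9°
Leg 7: dist=7055.4 km, bearing=322.1°
Total: 67474.2 km

Leg 1: φ1=-0.7847105, φ2=-0.5027177, Δφ=0.2819928, Δλ=1.3620846 rad; a=sin²(Δφ/2)+cosφ1·cosφ2·sin²(Δλ/2)=0.2655352876; c=2·atan2(√a, √(1-a))=1.082718045; dist=6371·c=6897.997 ≈ 6898.0 km; running total=6898.0 km
Leg 1 bearing: y=sinΔλ·cosφ2=0.85726004, x=cosφ1·sinφ2-sinφ1·cosφ2·cosΔλ=-0.21262743; θ=atan2(y, x)=103.9300° ≈ 103.9°
Leg 2: φ1=-0.5027177, φ2=1.2389865, Δφ=1.7417042, Δλ=0.2341237 rad; a=sin²(Δφ/2)+cosφ1·cosφ2·sin²(Δλ/2)=0.5889323714; c=2·atan2(√a, √(1-a))=1.749612495; dist=6371·c=11146.781 ≈ 11146.8 km; running total=18044.8 km
Leg 2 bearing: y=sinΔλ·cosφ2=0.07557204, x=cosφ1·sinφ2-sinφ1·cosφ2·cosΔλ=0.98114882; θ=atan2(y, x)=4.4045° ≈ 4.4°
Leg 3: φ1=1.2389865, φ2=1.3740663, Δφ=0.1350798, Δλ=-2.6887076 rad; a=sin²(Δφ/2)+cosφ1·cosφ2·sin²(Δλ/2)=0.0650183428; c=2·atan2(√a, √(1-a))=0.515668406; dist=6371·c=3285.323 ≈ 3285.3 km; running total=21330.1 km
Leg 3 bearing: y=sinΔλ·cosφ2=-0.08552730, x=cosφ1·sinφ2-sinφ1·cosφ2·cosΔλ=0.48564278; θ=atan2(y, x)=-9.9880° <0 so +360° → 350.0120° ≈ 350.0°
Leg 4: φ1=1.3740663, φ2=-0.9528939, Δφ=-2.3269602, Δλ=1.7458563 rad; a=sin²(Δφ/2)+cosφ1·cosφ2·sin²(Δλ/2)=0.9095476310; c=2·atan2(√a, √(1-a))=2.530628425; dist=6371·c=16122.634 ≈ 16122.6 km; running total=37452.7 km
Leg 4 bearing: y=sinΔλ·cosφ2=0.57047232, x=cosφ1·sinφ2-sinφ1·cosφ2·cosΔλ=-0.06036792; θ=atan2(y, x)=96.0406° ≈ 96.0°
Leg 5: φ1=-0.9528939, φ2=-0.5759325, Δφ=0.3769614, Δλ=4.1935445 rad; a=sin²(Δφ/2)+cosφ1·cosφ2·sin²(Δλ/2)=0.3985090621; c=2·atan2(√a, √(1-a))=1.366394091; dist=6371·c=8705.297 ≈ 8705.3 km; running total=46158.0 km
Leg 5 bearing: y=sinΔλ·cosφ2=-0.72830782, x=cosφ1·sinφ2-sinφ1·cosφ2·cosΔλ=-0.65449681; θ=atan2(y, x)=-131.9446° <0 so +360° → 228.0554° ≈ 228.1°
Leg 6: φ1=-0.5759325, φ2=1.3386152, Δφ=1.9145476, Δλ=-2.0506589 rad; a=sin²(Δφ/2)+cosφ1·cosφ2·sin²(Δλ/2)=0.8095473992; c=2·atan2(√a, √(1-a))=2.238385847; dist=6371·c=14260.756 ≈ 14260.8 km; running total=60418.8 km
Leg 6 bearing: y=sinΔλ·cosφ2=-0.20411275, x=cosφ1·sinφ2-sinφ1·cosφ2·cosΔλ=0.75832685; θ=atan2(y, x)=-15.0648° <0 so +360° → 344.9352° ≈ 344.9°
Leg 7: φ1=1.3386152, φ2=0.6401379, Δφ=-0.6984773, Δλ=-2.3858756 rad; a=sin²(Δφ/2)+cosφ1·cosφ2·sin²(Δλ/2)=0.2765144376; c=2·atan2(√a, √(1-a))=1.107419790; dist=6371·c=7055.371 ≈ 7055.4 km; running total=67474.2 km
Leg 7 bearing: y=sinΔλ·cosφ2=-0.55002939, x=cosφ1·sinφ2-sinφ1·cosφ2·cosΔλ=0.70546756; θ=atan2(y, x)=-37.9423° <0 so +360° → 322.0577° ≈ 322.1°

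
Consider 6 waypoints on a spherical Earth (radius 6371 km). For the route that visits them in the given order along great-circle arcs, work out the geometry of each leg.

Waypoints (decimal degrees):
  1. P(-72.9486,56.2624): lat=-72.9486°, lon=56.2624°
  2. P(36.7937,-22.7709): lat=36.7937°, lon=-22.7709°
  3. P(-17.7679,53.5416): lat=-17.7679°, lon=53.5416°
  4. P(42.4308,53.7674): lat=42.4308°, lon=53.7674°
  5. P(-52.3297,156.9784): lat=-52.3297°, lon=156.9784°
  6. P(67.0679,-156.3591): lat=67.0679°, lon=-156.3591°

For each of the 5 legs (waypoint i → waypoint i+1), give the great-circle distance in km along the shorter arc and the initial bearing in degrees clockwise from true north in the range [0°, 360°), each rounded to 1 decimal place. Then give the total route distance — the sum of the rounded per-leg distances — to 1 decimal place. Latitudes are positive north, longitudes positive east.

Leg 1: dist=13550.9 km, bearing=292.2°
Leg 2: dist=10022.3 km, bearing=112.3°
Leg 3: dist=6693.8 km, bearing=0.2°
Leg 4: dist=14408.5 km, bearing=129.5°
Leg 5: dist=13837.3 km, bearing=20.1°
Total: 58512.8 km

Leg 1: φ1=-1.2731933, φ2=0.6421712, Δφ=1.9153645, Δλ=-1.3793913 rad; a=sin²(Δφ/2)+cosφ1·cosφ2·sin²(Δλ/2)=0.7639681508; c=2·atan2(√a, √(1-a))=2.126965124; dist=6371·c=13550.895 ≈ 13550.9 km; running total=13550.9 km
Leg 1 bearing: y=sinΔλ·cosφ2=-0.78617300, x=cosφ1·sinφ2-sinφ1·cosφ2·cosΔλ=0.32127133; θ=atan2(y, x)=-67.7725° <0 so +360° → 292.2275° ≈ 292.2°
Leg 2: φ1=0.6421712, φ2=-0.3101084, Δφ=-0.9522796, Δλ=1.3319044 rad; a=sin²(Δφ/2)+cosφ1·cosφ2·sin²(Δλ/2)=0.5011606160; c=2·atan2(√a, √(1-a))=1.573117561; dist=6371·c=10022.332 ≈ 10022.3 km; running total=23573.2 km
Leg 2 bearing: y=sinΔλ·cosφ2=0.92525591, x=cosφ1·sinφ2-sinφ1·cosφ2·cosΔλ=-0.37933642; θ=atan2(y, x)=112.2926° ≈ 112.3°
Leg 3: φ1=-0.3101084, φ2=0.7405572, Δφ=1.0506655, Δλ=0.0039410 rad; a=sin²(Δφ/2)+cosφ1·cosφ2·sin²(Δλ/2)=0.2515059042; c=2·atan2(√a, √(1-a))=1.050671811; dist=6371·c=6693.830 ≈ 6693.8 km; running total=30267.0 km
Leg 3 bearing: y=sinΔλ·cosφ2=0.00290878, x=cosφ1·sinφ2-sinφ1·cosφ2·cosΔλ=0.86775243; θ=atan2(y, x)=0.1921° ≈ 0.2°
Leg 4: φ1=0.7405572, φ2=-0.9133256, Δφ=-1.6538827, Δλ=1.8013718 rad; a=sin²(Δφ/2)+cosφ1·cosφ2·sin²(Δλ/2)=0.8185680935; c=2·atan2(√a, √(1-a))=2.261573247; dist=6371·c=14408.483 ≈ 14408.5 km; running total=44675.5 km
Leg 4 bearing: y=sinΔλ·cosφ2=0.59494364, x=cosφ1·sinφ2-sinφ1·cosφ2·cosΔλ=-0.48999954; θ=atan2(y, x)=129.4751° ≈ 129.5°
Leg 5: φ1=-0.9133256, φ2=1.1705557, Δφ=2.0838812, Δλ=-5.4687710 rad; a=sin²(Δφ/2)+cosφ1·cosφ2·sin²(Δλ/2)=0.7827827044; c=2·atan2(√a, √(1-a))=2.171915010; dist=6371·c=13837.271 ≈ 13837.3 km; running total=58512.8 km
Leg 5 bearing: y=sinΔλ·cosφ2=0.28339441, x=cosφ1·sinφ2-sinφ1·cosφ2·cosΔλ=0.77448265; θ=atan2(y, x)=20.0983° ≈ 20.1°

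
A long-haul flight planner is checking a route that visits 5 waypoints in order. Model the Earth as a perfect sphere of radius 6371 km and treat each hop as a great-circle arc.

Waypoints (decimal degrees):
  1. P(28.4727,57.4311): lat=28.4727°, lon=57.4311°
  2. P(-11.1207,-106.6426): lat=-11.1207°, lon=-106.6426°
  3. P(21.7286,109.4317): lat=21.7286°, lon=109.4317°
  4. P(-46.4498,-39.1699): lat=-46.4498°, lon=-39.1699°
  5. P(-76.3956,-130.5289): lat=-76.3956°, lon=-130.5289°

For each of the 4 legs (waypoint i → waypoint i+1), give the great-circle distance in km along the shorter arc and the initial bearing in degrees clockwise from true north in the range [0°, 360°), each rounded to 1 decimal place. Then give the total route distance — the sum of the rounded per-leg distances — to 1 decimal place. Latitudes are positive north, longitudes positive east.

Leg 1: dist=17471.9 km, bearing=316.2°
Leg 2: dist=16002.5 km, bearing=291.8°
Leg 3: dist=16073.3 km, bearing=218.2°
Leg 4: dist=5062.2 km, bearing=199.2°
Total: 54609.9 km

Leg 1: φ1=0.4969424, φ2=-0.1940928, Δφ=-0.6910352, Δλ=-2.8636263 rad; a=sin²(Δφ/2)+cosφ1·cosφ2·sin²(Δλ/2)=0.9606911831; c=2·atan2(√a, √(1-a))=2.742418723; dist=6371·c=17471.9497 ≈ 17471.9 km; running total=17471.9 km
Leg 1 bearing: y=sinΔλ·cosφ2=-0.26924824, x=cosφ1·sinφ2-sinφ1·cosφ2·cosΔλ=0.28028543; θ=atan2(y, x)=-43.8494° <0 so +360° → 316.1506° ≈ 316.2°
Leg 2: φ1=-0.1940928, φ2=0.3792356, Δφ=0.5733284, Δλ=3.7712080 rad; a=sin²(Δφ/2)+cosφ1·cosφ2·sin²(Δλ/2)=0.9040663012; c=2·atan2(√a, √(1-a))=2.511771059; dist=6371·c=16002.493 ≈ 16002.5 km; running total=33474.4 km
Leg 2 bearing: y=sinΔλ·cosφ2=-0.54699599, x=cosφ1·sinφ2-sinφ1·cosφ2·cosΔλ=0.21844241; θ=atan2(y, x)=-68.2307° <0 so +360° → 291.7693° ≈ 291.8°
Leg 3: φ1=0.3792356, φ2=-0.8107019, Δφ=-1.1899376, Δλ=-2.5935872 rad; a=sin²(Δφ/2)+cosφ1·cosφ2·sin²(Δλ/2)=0.9073150493; c=2·atan2(√a, √(1-a))=2.522887454; dist=6371·c=16073.316 ≈ 16073.3 km; running total=49547.7 km
Leg 3 bearing: y=sinΔλ·cosφ2=-0.35895393, x=cosφ1·sinφ2-sinφ1·cosφ2·cosΔλ=-0.45555448; θ=atan2(y, x)=-141.7637° <0 so +360° → 218.2363° ≈ 218.2°
Leg 4: φ1=-0.8107019, φ2=-1.3333548, Δφ=-0.5226528, Δλ=-1.5945154 rad; a=sin²(Δφ/2)+cosφ1·cosφ2·sin²(Δλ/2)=0.1497037735; c=2·atan2(√a, √(1-a))=0.794568892; dist=6371·c=5062.198 ≈ 5062.2 km; running total=54609.9 km
Leg 4 bearing: y=sinΔλ·cosφ2=-0.23515059, x=cosφ1·sinφ2-sinφ1·cosφ2·cosΔλ=-0.67370202; θ=atan2(y, x)=-160.7588° <0 so +360° → 199.2412° ≈ 199.2°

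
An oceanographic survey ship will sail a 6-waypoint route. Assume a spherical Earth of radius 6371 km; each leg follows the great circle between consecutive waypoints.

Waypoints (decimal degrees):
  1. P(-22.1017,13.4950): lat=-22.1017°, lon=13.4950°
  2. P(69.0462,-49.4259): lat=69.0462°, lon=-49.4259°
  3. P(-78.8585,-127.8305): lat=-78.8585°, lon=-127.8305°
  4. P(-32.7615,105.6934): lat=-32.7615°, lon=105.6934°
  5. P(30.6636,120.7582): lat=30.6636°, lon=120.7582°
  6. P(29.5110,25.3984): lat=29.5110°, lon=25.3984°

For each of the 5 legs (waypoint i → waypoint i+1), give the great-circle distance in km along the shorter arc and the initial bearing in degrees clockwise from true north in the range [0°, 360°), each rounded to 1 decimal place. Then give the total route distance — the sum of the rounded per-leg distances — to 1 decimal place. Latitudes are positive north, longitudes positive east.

Leg 1: dist=11293.9 km, bearing=341.0°
Leg 2: dist=17176.6 km, bearing=206.1°
Leg 3: dist=7145.0 km, bearing=228.7°
Leg 4: dist=7228.4 km, bearing=14.3°
Leg 5: dist=8846.1 km, bearing=298.2°
Total: 51690.0 km

Leg 1: φ1=-0.3857474, φ2=1.2050835, Δφ=1.5908310, Δλ=-1.0981769 rad; a=sin²(Δφ/2)+cosφ1·cosφ2·sin²(Δλ/2)=0.6002693955; c=2·atan2(√a, √(1-a))=1.772704180; dist=6371·c=11293.898 ≈ 11293.9 km; running total=11293.9 km
Leg 1 bearing: y=sinΔλ·cosφ2=-0.31841290, x=cosφ1·sinφ2-sinφ1·cosφ2·cosΔλ=0.92649739; θ=atan2(y, x)=-18.9665° <0 so +360° → 341.0335° ≈ 341.0°
Leg 2: φ1=1.2050835, φ2=-1.3763405, Δφ=-2.5814240, Δλ=-1.3684184 rad; a=sin²(Δφ/2)+cosφ1·cosφ2·sin²(Δλ/2)=0.9511893936; c=2·atan2(√a, √(1-a))=2.696054279; dist=6371·c=17176.562 ≈ 17176.6 km; running total=28470.5 km
Leg 2 bearing: y=sinΔλ·cosφ2=-0.18928907, x=cosφ1·sinφ2-sinφ1·cosφ2·cosΔλ=-0.38714619; θ=atan2(y, x)=-153.9444° <0 so +360° → 206.0556° ≈ 206.1°
Leg 3: φ1=-1.3763405, φ2=-0.5717960, Δφ=0.8045444, Δλ=4.0757609 rad; a=sin²(Δφ/2)+cosφ1·cosφ2·sin²(Δλ/2)=0.2828285270; c=2·atan2(√a, √(1-a))=1.121487633; dist=6371·c=7144.998 ≈ 7145.0 km; running total=35615.5 km
Leg 3 bearing: y=sinΔλ·cosφ2=-0.67619628, x=cosφ1·sinφ2-sinφ1·cosφ2·cosΔλ=-0.59506706; θ=atan2(y, x)=-131.3485° <0 so +360° → 228.6515° ≈ 228.7°
Leg 4: φ1=-0.5717960, φ2=0.5351808, Δφ=1.1069768, Δλ=0.2629304 rad; a=sin²(Δφ/2)+cosφ1·cosφ2·sin²(Δλ/2)=0.2887461757; c=2·atan2(√a, √(1-a))=1.134586058; dist=6371·c=7228.448 ≈ 7228.4 km; running total=42843.9 km
Leg 4 bearing: y=sinΔλ·cosφ2=0.22356959, x=cosφ1·sinφ2-sinφ1·cosφ2·cosΔλ=0.87835296; θ=atan2(y, x)=14.2804° ≈ 14.3°
Leg 5: φ1=0.5351808, φ2=0.5150641, Δφ=-0.0201167, Δλ=-1.6643425 rad; a=sin²(Δφ/2)+cosφ1·cosφ2·sin²(Δλ/2)=0.4093524945; c=2·atan2(√a, √(1-a))=1.388493202; dist=6371·c=8846.090 ≈ 8846.1 km; running total=51690.0 km
Leg 5 bearing: y=sinΔλ·cosφ2=-0.86645614, x=cosφ1·sinφ2-sinφ1·cosφ2·cosΔλ=0.46517295; θ=atan2(y, x)=-61.7701° <0 so +360° → 298.2299° ≈ 298.2°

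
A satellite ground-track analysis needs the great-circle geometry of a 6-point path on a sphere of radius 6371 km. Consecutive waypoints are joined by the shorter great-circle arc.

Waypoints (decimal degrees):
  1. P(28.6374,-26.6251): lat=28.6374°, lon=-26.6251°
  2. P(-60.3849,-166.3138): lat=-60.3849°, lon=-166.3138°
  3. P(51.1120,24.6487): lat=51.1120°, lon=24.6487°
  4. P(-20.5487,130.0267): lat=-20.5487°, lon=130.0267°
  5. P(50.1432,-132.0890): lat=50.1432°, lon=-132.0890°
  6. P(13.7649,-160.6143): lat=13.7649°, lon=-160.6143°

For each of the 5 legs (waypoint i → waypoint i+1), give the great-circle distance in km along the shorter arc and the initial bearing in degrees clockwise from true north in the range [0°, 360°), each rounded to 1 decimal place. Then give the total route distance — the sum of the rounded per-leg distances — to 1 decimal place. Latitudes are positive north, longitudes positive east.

Leg 1: φ1=0.4998169, φ2=-1.0539153, Δφ=-1.5537322, Δλ=-2.4380277 rad; a=sin²(Δφ/2)+cosφ1·cosφ2·sin²(Δλ/2)=0.8736922727; c=2·atan2(√a, √(1-a))=2.414913025; dist=6371·c=15385.411 ≈ 15385.4 km; running total=15385.4 km
Leg 1 bearing: y=sinΔλ·cosφ2=-0.31969908, x=cosφ1·sinφ2-sinφ1·cosφ2·cosΔλ=-0.58241638; θ=atan2(y, x)=-151.2368° <0 so +360° → 208.7632° ≈ 208.8°
Leg 2: φ1=-1.0539153, φ2=0.8920727, Δφ=1.9459880, Δλ=3.3329244 rad; a=sin²(Δφ/2)+cosφ1·cosφ2·sin²(Δλ/2)=0.9906353639; c=2·atan2(√a, √(1-a))=2.947747198; dist=6371·c=18780.097 ≈ 18780.1 km; running total=34165.5 km
Leg 2 bearing: y=sinΔλ·cosφ2=-0.11938653, x=cosφ1·sinφ2-sinφ1·cosφ2·cosΔλ=-0.15117743; θ=atan2(y, x)=-141.7015° <0 so +360° → 218.2985° ≈ 218.3°
Leg 3: φ1=0.8920727, φ2=-0.3586425, Δφ=-1.2507152, Δλ=1.8391931 rad; a=sin²(Δφ/2)+cosφ1·cosφ2·sin²(Δλ/2)=0.7145516084; c=2·atan2(√a, √(1-a))=2.014296035; dist=6371·c=12833.080 ≈ 12833.1 km; running total=46998.6 km
Leg 3 bearing: y=sinΔλ·cosφ2=0.90284946, x=cosφ1·sinφ2-sinφ1·cosφ2·cosΔλ=-0.02707922; θ=atan2(y, x)=91.7180° ≈ 91.7°
Leg 4: φ1=-0.3586425, φ2=0.8751639, Δφ=1.2338064, Δλ=-4.5747820 rad; a=sin²(Δφ/2)+cosφ1·cosφ2·sin²(Δλ/2)=0.6758820896; c=2·atan2(√a, √(1-a))=1.930251393; dist=6371·c=12297.632 ≈ 12297.6 km; running total=59296.2 km
Leg 4 bearing: y=sinΔλ·cosφ2=0.63481292, x=cosφ1·sinφ2-sinφ1·cosφ2·cosΔλ=0.68794950; θ=atan2(y, x)=42.6996° ≈ 42.7°
Leg 5: φ1=0.8751639, φ2=0.2402428, Δφ=-0.6349211, Δλ=-0.4978604 rad; a=sin²(Δφ/2)+cosφ1·cosφ2·sin²(Δλ/2)=0.1352224325; c=2·atan2(√a, √(1-a))=0.753125064; dist=6371·c=4798.160 ≈ 4798.2 km; running total=64094.4 km
Leg 5 bearing: y=sinΔλ·cosφ2=-0.46383174, x=cosφ1·sinφ2-sinφ1·cosφ2·cosΔλ=-0.50260265; θ=atan2(y, x)=-137.2973° <0 so +360° → 222.7027° ≈ 222.7°

Leg 1: dist=15385.4 km, bearing=208.8°
Leg 2: dist=18780.1 km, bearing=218.3°
Leg 3: dist=12833.1 km, bearing=91.7°
Leg 4: dist=12297.6 km, bearing=42.7°
Leg 5: dist=4798.2 km, bearing=222.7°
Total: 64094.4 km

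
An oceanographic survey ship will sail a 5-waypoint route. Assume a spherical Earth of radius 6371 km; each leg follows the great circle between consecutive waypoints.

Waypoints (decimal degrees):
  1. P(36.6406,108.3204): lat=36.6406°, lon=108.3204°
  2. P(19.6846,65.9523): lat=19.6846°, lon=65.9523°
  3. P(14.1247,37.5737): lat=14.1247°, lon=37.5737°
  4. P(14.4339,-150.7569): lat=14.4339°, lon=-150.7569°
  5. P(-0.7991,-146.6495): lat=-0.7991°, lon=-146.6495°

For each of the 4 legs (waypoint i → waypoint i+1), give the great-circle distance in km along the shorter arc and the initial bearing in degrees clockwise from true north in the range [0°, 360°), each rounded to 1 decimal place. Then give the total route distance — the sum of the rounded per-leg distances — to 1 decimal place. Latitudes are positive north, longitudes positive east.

Leg 1: φ1=0.6394991, φ2=0.3435611, Δφ=-0.2959380, Δλ=-0.7394628 rad; a=sin²(Δφ/2)+cosφ1·cosφ2·sin²(Δλ/2)=0.1203927091; c=2·atan2(√a, √(1-a))=0.708690838; dist=6371·c=4515.069 ≈ 4515.1 km; running total=4515.1 km
Leg 1 bearing: y=sinΔλ·cosφ2=-0.63450969, x=cosφ1·sinφ2-sinφ1·cosφ2·cosΔλ=-0.14488156; θ=atan2(y, x)=-102.8622° <0 so +360° → 257.1378° ≈ 257.1°
Leg 2: φ1=0.3435611, φ2=0.2465225, Δφ=-0.0970386, Δλ=-0.4953000 rad; a=sin²(Δφ/2)+cosφ1·cosφ2·sin²(Δλ/2)=0.0572173297; c=2·atan2(√a, √(1-a))=0.483086668; dist=6371·c=3077.745 ≈ 3077.7 km; running total=7592.8 km
Leg 2 bearing: y=sinΔλ·cosφ2=-0.46092597, x=cosφ1·sinφ2-sinφ1·cosφ2·cosΔλ=-0.05763054; θ=atan2(y, x)=-97.1268° <0 so +360° → 262.8732° ≈ 262.9°
Leg 3: φ1=0.2465225, φ2=0.2519191, Δφ=0.0053966, Δλ=-3.2869891 rad; a=sin²(Δφ/2)+cosφ1·cosφ2·sin²(Δλ/2)=0.9342095829; c=2·atan2(√a, √(1-a))=2.622801436; dist=6371·c=16709.868 ≈ 16709.9 km; running total=24302.7 km
Leg 3 bearing: y=sinΔλ·cosφ2=0.14031150, x=cosφ1·sinφ2-sinφ1·cosφ2·cosΔλ=0.47556370; θ=atan2(y, x)=16.4383° ≈ 16.4°
Leg 4: φ1=0.2519191, φ2=-0.0139469, Δφ=-0.2658660, Δλ=0.0716877 rad; a=sin²(Δφ/2)+cosφ1·cosφ2·sin²(Δλ/2)=0.0188109111; c=2·atan2(√a, √(1-a))=0.275173102; dist=6371·c=1753.128 ≈ 1753.1 km; running total=26055.8 km
Leg 4 bearing: y=sinΔλ·cosφ2=0.07161930, x=cosφ1·sinφ2-sinφ1·cosφ2·cosΔλ=-0.26210479; θ=atan2(y, x)=164.7172° ≈ 164.7°

Leg 1: dist=4515.1 km, bearing=257.1°
Leg 2: dist=3077.7 km, bearing=262.9°
Leg 3: dist=16709.9 km, bearing=16.4°
Leg 4: dist=1753.1 km, bearing=164.7°
Total: 26055.8 km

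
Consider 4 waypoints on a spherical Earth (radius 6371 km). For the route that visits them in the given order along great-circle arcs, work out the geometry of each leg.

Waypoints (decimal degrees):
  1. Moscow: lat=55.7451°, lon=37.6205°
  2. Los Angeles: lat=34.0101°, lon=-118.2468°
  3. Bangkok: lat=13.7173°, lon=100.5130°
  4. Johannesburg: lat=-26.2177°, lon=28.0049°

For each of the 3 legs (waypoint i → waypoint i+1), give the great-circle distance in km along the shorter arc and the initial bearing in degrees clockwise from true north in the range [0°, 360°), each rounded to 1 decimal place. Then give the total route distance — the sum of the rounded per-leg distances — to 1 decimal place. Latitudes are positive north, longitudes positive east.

Leg 1: dist=9774.9 km, bearing=340.2°
Leg 2: dist=13309.0 km, bearing=315.6°
Leg 3: dist=9001.9 km, bearing=240.0°
Total: 32085.8 km

Leg 1: φ1=0.9729355, φ2=0.5935882, Δφ=-0.3793473, Δλ=-2.7203976 rad; a=sin²(Δφ/2)+cosφ1·cosφ2·sin²(Δλ/2)=0.4817465433; c=2·atan2(√a, √(1-a))=1.534281299; dist=6371·c=9774.906 ≈ 9774.9 km; running total=9774.9 km
Leg 1 bearing: y=sinΔλ·cosφ2=-0.33891284, x=cosφ1·sinφ2-sinφ1·cosφ2·cosΔλ=0.94010921; θ=atan2(y, x)=-19.8244° <0 so +360° → 340.1756° ≈ 340.2°
Leg 2: φ1=0.5935882, φ2=0.2394120, Δφ=-0.3541762, Δλ=3.8180788 rad; a=sin²(Δφ/2)+cosφ1·cosφ2·sin²(Δλ/2)=0.7476572216; c=2·atan2(√a, √(1-a))=2.088993085; dist=6371·c=13308.975 ≈ 13309.0 km; running total=23083.9 km
Leg 2 bearing: y=sinΔλ·cosφ2=-0.60820019, x=cosφ1·sinφ2-sinφ1·cosφ2·cosΔλ=0.62028714; θ=atan2(y, x)=-44.4363° <0 so +360° → 315.5637° ≈ 315.6°
Leg 3: φ1=0.2394120, φ2=-0.4575852, Δφ=-0.6969972, Δλ=-1.2655051 rad; a=sin²(Δφ/2)+cosφ1·cosφ2·sin²(Δλ/2)=0.4214014478; c=2·atan2(√a, √(1-a))=1.412944501; dist=6371·c=9001.869 ≈ 9001.9 km; running total=32085.8 km
Leg 3 bearing: y=sinΔλ·cosφ2=-0.85563853, x=cosφ1·sinφ2-sinφ1·cosφ2·cosΔλ=-0.49312451; θ=atan2(y, x)=-119.9559° <0 so +360° → 240.0441° ≈ 240.0°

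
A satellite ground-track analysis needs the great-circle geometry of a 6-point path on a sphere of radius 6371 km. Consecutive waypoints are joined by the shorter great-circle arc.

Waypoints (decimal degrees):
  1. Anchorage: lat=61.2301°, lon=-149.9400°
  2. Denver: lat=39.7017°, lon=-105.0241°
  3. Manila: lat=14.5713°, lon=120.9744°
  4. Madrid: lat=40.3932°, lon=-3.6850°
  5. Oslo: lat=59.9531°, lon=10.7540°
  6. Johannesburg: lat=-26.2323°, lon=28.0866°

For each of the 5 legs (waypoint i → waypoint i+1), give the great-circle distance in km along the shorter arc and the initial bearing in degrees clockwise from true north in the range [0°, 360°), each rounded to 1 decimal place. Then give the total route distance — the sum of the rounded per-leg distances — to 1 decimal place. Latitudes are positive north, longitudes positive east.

Leg 1: φ1=1.0686668, φ2=0.6929254, Δφ=-0.3757415, Δλ=0.7839303 rad; a=sin²(Δφ/2)+cosφ1·cosφ2·sin²(Δλ/2)=0.0889189202; c=2·atan2(√a, √(1-a))=0.605597422; dist=6371·c=3858.261 ≈ 3858.3 km; running total=3858.3 km
Leg 1 bearing: y=sinΔλ·cosφ2=0.54323511, x=cosφ1·sinφ2-sinφ1·cosφ2·cosΔλ=-0.17013230; θ=atan2(y, x)=107.3897° ≈ 107.4°
Leg 2: φ1=0.6929254, φ2=0.2543172, Δφ=-0.4386082, Δλ=3.9444179 rad; a=sin²(Δφ/2)+cosφ1·cosφ2·sin²(Δλ/2)=0.6782850913; c=2·atan2(√a, √(1-a))=1.935390511; dist=6371·c=12330.373 ≈ 12330.4 km; running total=16188.7 km
Leg 2 bearing: y=sinΔλ·cosφ2=-0.69618486, x=cosφ1·sinφ2-sinφ1·cosφ2·cosΔλ=0.62304442; θ=atan2(y, x)=-48.1733° <0 so +360° → 311.8267° ≈ 311.8°
Leg 3: φ1=0.2543172, φ2=0.7049943, Δφ=0.4506772, Δλ=-2.1757170 rad; a=sin²(Δφ/2)+cosφ1·cosφ2·sin²(Δλ/2)=0.6280812362; c=2·atan2(√a, √(1-a))=1.829846437; dist=6371·c=11657.952 ≈ 11658.0 km; running total=27846.7 km
Leg 3 bearing: y=sinΔλ·cosφ2=-0.62646449, x=cosφ1·sinφ2-sinφ1·cosφ2·cosΔλ=0.73615422; θ=atan2(y, x)=-40.3977° <0 so +360° → 319.6023° ≈ 319.6°
Leg 4: φ1=0.7049943, φ2=1.0463790, Δφ=0.3413847, Δλ=0.2520081 rad; a=sin²(Δφ/2)+cosφ1·cosφ2·sin²(Δλ/2)=0.0348766859; c=2·atan2(√a, √(1-a))=0.375711923; dist=6371·c=2393.661 ≈ 2393.7 km; running total=30240.4 km
Leg 4 bearing: y=sinΔλ·cosφ2=0.12485128, x=cosφ1·sinφ2-sinφ1·cosφ2·cosΔλ=0.34504111; θ=atan2(y, x)=19.8924° ≈ 19.9°
Leg 5: φ1=1.0463790, φ2=-0.4578400, Δφ=-1.5042190, Δλ=0.3025109 rad; a=sin²(Δφ/2)+cosφ1·cosφ2·sin²(Δλ/2)=0.4769333301; c=2·atan2(√a, √(1-a))=1.524646607; dist=6371·c=9713.524 ≈ 9713.5 km; running total=39953.9 km
Leg 5 bearing: y=sinΔλ·cosφ2=0.26723528, x=cosφ1·sinφ2-sinφ1·cosφ2·cosΔλ=-0.96252637; θ=atan2(y, x)=164.4832° ≈ 164.5°

Leg 1: dist=3858.3 km, bearing=107.4°
Leg 2: dist=12330.4 km, bearing=311.8°
Leg 3: dist=11658.0 km, bearing=319.6°
Leg 4: dist=2393.7 km, bearing=19.9°
Leg 5: dist=9713.5 km, bearing=164.5°
Total: 39953.9 km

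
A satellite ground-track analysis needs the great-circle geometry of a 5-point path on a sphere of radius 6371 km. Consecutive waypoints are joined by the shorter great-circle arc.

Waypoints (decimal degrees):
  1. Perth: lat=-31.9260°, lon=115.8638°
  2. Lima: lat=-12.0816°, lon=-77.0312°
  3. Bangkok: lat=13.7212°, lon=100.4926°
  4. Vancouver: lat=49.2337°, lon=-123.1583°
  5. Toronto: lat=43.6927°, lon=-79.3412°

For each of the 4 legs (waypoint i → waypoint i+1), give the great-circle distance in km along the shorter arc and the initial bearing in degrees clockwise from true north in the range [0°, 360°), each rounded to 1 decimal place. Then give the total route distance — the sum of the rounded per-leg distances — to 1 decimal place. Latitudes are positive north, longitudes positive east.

Leg 1: dist=14932.6 km, bearing=162.2°
Leg 2: dist=19690.6 km, bearing=55.5°
Leg 3: dist=11811.2 km, bearing=28.0°
Leg 4: dist=3363.3 km, bearing=83.6°
Total: 49797.7 km

Leg 1: φ1=-0.5572138, φ2=-0.2108637, Δφ=0.3463501, Δλ=-3.3666529 rad; a=sin²(Δφ/2)+cosφ1·cosφ2·sin²(Δλ/2)=0.8491586518; c=2·atan2(√a, √(1-a))=2.343840290; dist=6371·c=14932.606 ≈ 14932.6 km; running total=14932.6 km
Leg 1 bearing: y=sinΔλ·cosφ2=0.21822206, x=cosφ1·sinφ2-sinφ1·cosφ2·cosΔλ=-0.68171261; θ=atan2(y, x)=162.2497° ≈ 162.2°
Leg 2: φ1=-0.2108637, φ2=0.2394801, Δφ=0.4503438, Δλ=3.0983748 rad; a=sin²(Δφ/2)+cosφ1·cosφ2·sin²(Δλ/2)=0.9993517861; c=2·atan2(√a, √(1-a))=3.090667059; dist=6371·c=19690.640 ≈ 19690.6 km; running total=34623.2 km
Leg 2 bearing: y=sinΔλ·cosφ2=0.04197140, x=cosφ1·sinφ2-sinφ1·cosφ2·cosΔλ=0.02880237; θ=atan2(y, x)=55.5406° ≈ 55.5°
Leg 3: φ1=0.2394801, φ2=0.8592902, Δφ=0.6198101, Δλ=-3.9034446 rad; a=sin²(Δφ/2)+cosφ1·cosφ2·sin²(Δλ/2)=0.6396670066; c=2·atan2(√a, √(1-a))=1.853896770; dist=6371·c=11811.176 ≈ 11811.2 km; running total=46434.4 km
Leg 3 bearing: y=sinΔλ·cosφ2=0.45072439, x=cosφ1·sinφ2-sinφ1·cosφ2·cosΔλ=0.84783255; θ=atan2(y, x)=27.9960° ≈ 28.0°
Leg 4: φ1=0.8592902, φ2=0.7625815, Δφ=-0.0967087, Δλ=0.7647527 rad; a=sin²(Δφ/2)+cosφ1·cosφ2·sin²(Δλ/2)=0.0680687564; c=2·atan2(√a, √(1-a))=0.527908536; dist=6371·c=3363.305 ≈ 3363.3 km; running total=49797.7 km
Leg 4 bearing: y=sinΔλ·cosφ2=0.50061343, x=cosφ1·sinφ2-sinφ1·cosφ2·cosΔλ=0.05592673; θ=atan2(y, x)=83.6256° ≈ 83.6°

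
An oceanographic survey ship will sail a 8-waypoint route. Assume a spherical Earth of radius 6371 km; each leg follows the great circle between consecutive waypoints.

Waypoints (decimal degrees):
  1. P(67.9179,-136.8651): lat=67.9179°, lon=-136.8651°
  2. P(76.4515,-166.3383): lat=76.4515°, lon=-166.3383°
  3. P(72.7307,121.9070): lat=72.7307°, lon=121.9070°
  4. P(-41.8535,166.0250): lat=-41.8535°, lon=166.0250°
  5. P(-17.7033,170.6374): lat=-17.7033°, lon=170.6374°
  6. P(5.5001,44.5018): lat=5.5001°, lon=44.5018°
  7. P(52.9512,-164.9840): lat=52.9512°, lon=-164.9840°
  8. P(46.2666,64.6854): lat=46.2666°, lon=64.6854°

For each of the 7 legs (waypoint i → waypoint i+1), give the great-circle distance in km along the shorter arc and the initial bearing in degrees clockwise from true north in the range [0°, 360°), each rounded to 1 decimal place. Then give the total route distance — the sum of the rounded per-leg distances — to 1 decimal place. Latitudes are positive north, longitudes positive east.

Leg 1: φ1=1.1853910, φ2=1.3343304, Δφ=0.1489394, Δλ=-0.5144044 rad; a=sin²(Δφ/2)+cosφ1·cosφ2·sin²(Δλ/2)=0.0112342180; c=2·atan2(√a, √(1-a))=0.212382119; dist=6371·c=1353.086 ≈ 1353.1 km; running total=1353.1 km
Leg 1 bearing: y=sinΔλ·cosφ2=-0.11526388, x=cosφ1·sinφ2-sinφ1·cosφ2·cosΔλ=0.17648308; θ=atan2(y, x)=-33.1492° <0 so +360° → 326.8508° ≈ 326.9°
Leg 2: φ1=1.3343304, φ2=1.2693902, Δφ=-0.0649402, Δλ=5.0308295 rad; a=sin²(Δφ/2)+cosφ1·cosφ2·sin²(Δλ/2)=0.0249398889; c=2·atan2(√a, √(1-a))=0.317175184; dist=6371·c=2020.723 ≈ 2020.7 km; running total=3373.8 km
Leg 2 bearing: y=sinΔλ·cosφ2=-0.28193840, x=cosφ1·sinφ2-sinφ1·cosφ2·cosΔλ=0.13335030; θ=atan2(y, x)=-64.6869° <0 so +360° → 295.3131° ≈ 295.3°
Leg 3: φ1=1.2693902, φ2=-0.7304814, Δφ=-1.9998716, Δλ=0.7700044 rad; a=sin²(Δφ/2)+cosφ1·cosφ2·sin²(Δλ/2)=0.7392030938; c=2·atan2(√a, √(1-a))=2.069635151; dist=6371·c=13185.646 ≈ 13185.6 km; running total=16559.4 km
Leg 3 bearing: y=sinΔλ·cosφ2=0.51852096, x=cosφ1·sinφ2-sinφ1·cosφ2·cosΔλ=-0.70870553; θ=atan2(y, x)=143.8091° ≈ 143.8°
Leg 4: φ1=-0.7304814, φ2=-0.3089809, Δφ=0.4215005, Δλ=0.0805016 rad; a=sin²(Δφ/2)+cosφ1·cosφ2·sin²(Δλ/2)=0.0449109550; c=2·atan2(√a, √(1-a))=0.427082524; dist=6371·c=2720.943 ≈ 2720.9 km; running total=19280.3 km
Leg 4 bearing: y=sinΔλ·cosφ2=0.07660653, x=cosφ1·sinφ2-sinφ1·cosφ2·cosΔλ=0.40707160; θ=atan2(y, x)=10.6578° ≈ 10.7°
Leg 5: φ1=-0.3089809, φ2=0.0959949, Δφ=0.4049757, Δλ=-2.2014815 rad; a=sin²(Δφ/2)+cosφ1·cosφ2·sin²(Δλ/2)=0.7941660946; c=2·atan2(√a, √(1-a))=2.199791075; dist=6371·c=14014.869 ≈ 14014.9 km; running total=33295.2 km
Leg 5 bearing: y=sinΔλ·cosφ2=-0.80390536, x=cosφ1·sinφ2-sinφ1·cosφ2·cosΔλ=-0.08718601; θ=atan2(y, x)=-96.1897° <0 so +360° → 263.8103° ≈ 263.8°
Leg 6: φ1=0.0959949, φ2=0.9241728, Δφ=0.8281779, Δλ=-3.6562169 rad; a=sin²(Δφ/2)+cosφ1·cosφ2·sin²(Δλ/2)=0.7227729211; c=2·atan2(√a, √(1-a))=2.032580198; dist=6371·c=12949.568 ≈ 12949.6 km; running total=46244.8 km
Leg 6 bearing: y=sinΔλ·cosφ2=0.29655277, x=cosφ1·sinφ2-sinφ1·cosφ2·cosΔλ=0.84471614; θ=atan2(y, x)=19.3445° ≈ 19.3°
Leg 7: φ1=0.9241728, φ2=0.8075045, Δφ=-0.1166683, Δλ=4.0084872 rad; a=sin²(Δφ/2)+cosφ1·cosφ2·sin²(Δλ/2)=0.3464336050; c=2·atan2(√a, √(1-a))=1.258617595; dist=6371·c=8018.653 ≈ 8018.7 km; running total=54263.5 km
Leg 7 bearing: y=sinΔλ·cosφ2=-0.52699660, x=cosφ1·sinφ2-sinφ1·cosφ2·cosΔλ=0.79242920; θ=atan2(y, x)=-33.6255° <0 so +360° → 326.3745° ≈ 326.4°

Leg 1: dist=1353.1 km, bearing=326.9°
Leg 2: dist=2020.7 km, bearing=295.3°
Leg 3: dist=13185.6 km, bearing=143.8°
Leg 4: dist=2720.9 km, bearing=10.7°
Leg 5: dist=14014.9 km, bearing=263.8°
Leg 6: dist=12949.6 km, bearing=19.3°
Leg 7: dist=8018.7 km, bearing=326.4°
Total: 54263.5 km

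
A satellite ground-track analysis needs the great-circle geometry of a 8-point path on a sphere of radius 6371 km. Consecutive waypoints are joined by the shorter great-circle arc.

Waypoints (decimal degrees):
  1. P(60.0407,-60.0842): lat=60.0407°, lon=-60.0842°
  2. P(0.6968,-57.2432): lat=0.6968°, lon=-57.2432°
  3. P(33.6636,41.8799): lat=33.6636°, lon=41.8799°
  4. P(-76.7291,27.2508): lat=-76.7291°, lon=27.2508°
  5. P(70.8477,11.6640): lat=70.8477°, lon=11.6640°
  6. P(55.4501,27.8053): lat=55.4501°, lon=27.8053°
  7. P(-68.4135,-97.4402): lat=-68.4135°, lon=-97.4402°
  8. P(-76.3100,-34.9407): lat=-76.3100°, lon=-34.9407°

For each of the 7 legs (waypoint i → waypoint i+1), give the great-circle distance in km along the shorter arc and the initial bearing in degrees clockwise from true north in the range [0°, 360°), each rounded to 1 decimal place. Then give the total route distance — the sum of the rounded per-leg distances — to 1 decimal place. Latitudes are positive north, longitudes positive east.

Leg 1: dist=6603.3 km, bearing=176.7°
Leg 2: dist=10807.4 km, bearing=55.9°
Leg 3: dist=12317.3 km, bearing=183.6°
Leg 4: dist=16442.8 km, bearing=350.5°
Leg 5: dist=1880.1 km, bearing=147.2°
Leg 6: dist=16947.1 km, bearing=220.4°
Leg 7: dist=2148.9 km, bearing=140.6°
Total: 67146.9 km

Leg 1: φ1=1.0479079, φ2=0.0121615, Δφ=-1.0357464, Δλ=0.0495848 rad; a=sin²(Δφ/2)+cosφ1·cosφ2·sin²(Δλ/2)=0.2453648930; c=2·atan2(√a, √(1-a))=1.036459740; dist=6371·c=6603.285 ≈ 6603.3 km; running total=6603.3 km
Leg 1 bearing: y=sinΔλ·cosφ2=0.04956082, x=cosφ1·sinφ2-sinφ1·cosφ2·cosΔλ=-0.85917843; θ=atan2(y, x)=176.6986° ≈ 176.7°
Leg 2: φ1=0.0121615, φ2=0.5875407, Δφ=0.5753792, Δλ=1.7300245 rad; a=sin²(Δφ/2)+cosφ1·cosφ2·sin²(Δλ/2)=0.5626082140; c=2·atan2(√a, √(1-a))=1.696342300; dist=6371·c=10807.397 ≈ 10807.4 km; running total=17410.7 km
Leg 2 bearing: y=sinΔλ·cosφ2=0.82177774, x=cosφ1·sinφ2-sinφ1·cosφ2·cosΔλ=0.55587966; θ=atan2(y, x)=55.9242° ≈ 55.9°
Leg 3: φ1=0.5875407, φ2=-1.3391754, Δφ=-1.9267161, Δλ=-0.2553260 rad; a=sin²(Δφ/2)+cosφ1·cosφ2·sin²(Δλ/2)=0.6773233058; c=2·atan2(√a, √(1-a))=1.933332412; dist=6371·c=12317.261 ≈ 12317.3 km; running total=29728.0 km
Leg 3 bearing: y=sinΔλ·cosφ2=-0.05797671, x=cosφ1·sinφ2-sinφ1·cosφ2·cosΔλ=-0.93320120; θ=atan2(y, x)=-176.4450° <0 so +360° → 183.5550° ≈ 183.6°
Leg 4: φ1=-1.3391754, φ2=1.2365256, Δφ=2.5757011, Δλ=-0.2720410 rad; a=sin²(Δφ/2)+cosφ1·cosφ2·sin²(Δλ/2)=0.9234402754; c=2·atan2(√a, √(1-a))=2.580887911; dist=6371·c=16442.837 ≈ 16442.8 km; running total=46170.8 km
Leg 4 bearing: y=sinΔλ·cosφ2=-0.08815450, x=cosφ1·sinφ2-sinφ1·cosφ2·cosΔλ=0.52442551; θ=atan2(y, x)=-9.5421° <0 so +360° → 350.4579° ≈ 350.5°
Leg 5: φ1=1.2365256, φ2=0.9677868, Δφ=-0.2687388, Δλ=0.2817188 rad; a=sin²(Δφ/2)+cosφ1·cosφ2·sin²(Δλ/2)=0.0216141135; c=2·atan2(√a, √(1-a))=0.295104437; dist=6371·c=1880.110 ≈ 1880.1 km; running total=48050.9 km
Leg 5 bearing: y=sinΔλ·cosφ2=0.15766445, x=cosφ1·sinφ2-sinφ1·cosφ2·cosΔλ=-0.24439659; θ=atan2(y, x)=147.1732° ≈ 147.2°
Leg 6: φ1=0.9677868, φ2=-1.1940408, Δφ=-2.1618276, Δλ=-2.1859463 rad; a=sin²(Δφ/2)+cosφ1·cosφ2·sin²(Δλ/2)=0.9431361981; c=2·atan2(√a, √(1-a))=2.660030339; dist=6371·c=16947.053 ≈ 16947.1 km; running total=64998.0 km
Leg 6 bearing: y=sinΔλ·cosφ2=-0.30046357, x=cosφ1·sinφ2-sinφ1·cosφ2·cosΔλ=-0.35248104; θ=atan2(y, x)=-139.5549° <0 so +360° → 220.4451° ≈ 220.4°
Leg 7: φ1=-1.1940408, φ2=-1.3318608, Δφ=-0.1378199, Δλ=1.0908221 rad; a=sin²(Δφ/2)+cosφ1·cosφ2·sin²(Δλ/2)=0.0281739560; c=2·atan2(√a, √(1-a))=0.337298656; dist=6371·c=2148.930 ≈ 2148.9 km; running total=67146.9 km
Leg 7 bearing: y=sinΔλ·cosφ2=0.20992664, x=cosφ1·sinφ2-sinφ1·cosφ2·cosΔλ=-0.25583499; θ=atan2(y, x)=140.6292° ≈ 140.6°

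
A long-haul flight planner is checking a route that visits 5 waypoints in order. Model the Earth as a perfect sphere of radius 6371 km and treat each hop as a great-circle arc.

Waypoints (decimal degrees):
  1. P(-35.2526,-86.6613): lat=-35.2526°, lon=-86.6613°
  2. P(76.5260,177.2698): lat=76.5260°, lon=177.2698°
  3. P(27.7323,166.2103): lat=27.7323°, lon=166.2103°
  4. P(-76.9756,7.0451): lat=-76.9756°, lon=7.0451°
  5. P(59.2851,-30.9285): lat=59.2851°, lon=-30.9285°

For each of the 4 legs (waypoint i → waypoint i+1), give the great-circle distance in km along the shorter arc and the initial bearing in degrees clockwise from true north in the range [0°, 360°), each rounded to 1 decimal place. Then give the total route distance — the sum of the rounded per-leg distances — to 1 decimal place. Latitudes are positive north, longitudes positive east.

Leg 1: dist=13960.5 km, bearing=343.5°
Leg 2: dist=5458.0 km, bearing=193.0°
Leg 3: dist=14430.6 km, bearing=186.0°
Leg 4: dist=15380.4 km, bearing=331.8°
Total: 49229.5 km

Leg 1: φ1=-0.6152739, φ2=1.3356307, Δφ=1.9509046, Δλ=4.6064667 rad; a=sin²(Δφ/2)+cosφ1·cosφ2·sin²(Δλ/2)=0.7907062047; c=2·atan2(√a, √(1-a))=2.191259923; dist=6371·c=13960.517 ≈ 13960.5 km; running total=13960.5 km
Leg 1 bearing: y=sinΔλ·cosφ2=-0.23169822, x=cosφ1·sinφ2-sinφ1·cosφ2·cosΔλ=0.77992022; θ=atan2(y, x)=-16.5456° <0 so +360° → 343.4544° ≈ 343.5°
Leg 2: φ1=1.3356307, φ2=0.4840199, Δφ=-0.8516107, Δλ=-0.1930247 rad; a=sin²(Δφ/2)+cosφ1·cosφ2·sin²(Δλ/2)=0.1725289914; c=2·atan2(√a, √(1-a))=0.856690438; dist=6371·c=5457.975 ≈ 5458.0 km; running total=19418.5 km
Leg 2 bearing: y=sinΔλ·cosφ2=-0.16979324, x=cosφ1·sinφ2-sinφ1·cosφ2·cosΔλ=-0.73635671; θ=atan2(y, x)=-167.0154° <0 so +360° → 192.9846° ≈ 193.0°
Leg 3: φ1=0.4840199, φ2=-1.3434777, Δφ=-1.8274976, Δλ=-2.7779568 rad; a=sin²(Δφ/2)+cosφ1·cosφ2·sin²(Δλ/2)=0.8199021999; c=2·atan2(√a, √(1-a))=2.265040056; dist=6371·c=14430.570 ≈ 14430.6 km; running total=33849.1 km
Leg 3 bearing: y=sinΔλ·cosφ2=-0.08015697, x=cosφ1·sinφ2-sinφ1·cosφ2·cosΔλ=-0.76434625; θ=atan2(y, x)=-174.0133° <0 so +360° → 185.9867° ≈ 186.0°
Leg 4: φ1=-1.3434777, φ2=1.0347202, Δφ=2.3781979, Δλ=-0.6627643 rad; a=sin²(Δφ/2)+cosφ1·cosφ2·sin²(Δλ/2)=0.8734311996; c=2·atan2(√a, √(1-a))=2.414127471; dist=6371·c=15380.406 ≈ 15380.4 km; running total=49229.5 km
Leg 4 bearing: y=sinΔλ·cosφ2=-0.31427378, x=cosφ1·sinφ2-sinφ1·cosφ2·cosΔλ=0.58602777; θ=atan2(y, x)=-28.2037° <0 so +360° → 331.7963° ≈ 331.8°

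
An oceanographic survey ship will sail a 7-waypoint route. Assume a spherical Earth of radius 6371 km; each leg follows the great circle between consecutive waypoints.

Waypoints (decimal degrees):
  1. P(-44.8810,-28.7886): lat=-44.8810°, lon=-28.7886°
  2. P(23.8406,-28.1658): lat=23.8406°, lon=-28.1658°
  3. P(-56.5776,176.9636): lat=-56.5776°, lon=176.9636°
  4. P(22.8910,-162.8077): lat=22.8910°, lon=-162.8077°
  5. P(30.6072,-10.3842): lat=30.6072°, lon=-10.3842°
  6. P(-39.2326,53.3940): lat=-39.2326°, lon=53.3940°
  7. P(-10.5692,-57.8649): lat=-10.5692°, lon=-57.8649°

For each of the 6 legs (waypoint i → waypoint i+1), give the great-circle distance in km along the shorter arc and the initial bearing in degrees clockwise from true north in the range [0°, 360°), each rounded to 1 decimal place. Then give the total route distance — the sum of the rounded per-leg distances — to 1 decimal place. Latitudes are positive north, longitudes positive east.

Leg 1: φ1=-0.7833212, φ2=0.4160970, Δφ=1.1994182, Δλ=0.0108699 rad; a=sin²(Δφ/2)+cosφ1·cosφ2·sin²(Δλ/2)=0.3185691616; c=2·atan2(√a, √(1-a))=1.199459277; dist=6371·c=7641.755 ≈ 7641.8 km; running total=7641.8 km
Leg 1 bearing: y=sinΔλ·cosφ2=0.00994222, x=cosφ1·sinφ2-sinφ1·cosφ2·cosΔλ=0.93178997; θ=atan2(y, x)=0.6113° ≈ 0.6°
Leg 2: φ1=0.4160970, φ2=-0.9874654, Δφ=-1.4035624, Δλ=3.5801834 rad; a=sin²(Δφ/2)+cosφ1·cosφ2·sin²(Δλ/2)=0.8967383784; c=2·atan2(√a, √(1-a))=2.487296945; dist=6371·c=15846.569 ≈ 15846.6 km; running total=23488.4 km
Leg 2 bearing: y=sinΔλ·cosφ2=-0.23390796, x=cosφ1·sinφ2-sinφ1·cosφ2·cosΔλ=-0.56185559; θ=atan2(y, x)=-157.3974° <0 so +360° → 202.6026° ≈ 202.6°
Leg 3: φ1=-0.9874654, φ2=0.3995233, Δφ=1.3869887, Δλ=-5.9301279 rad; a=sin²(Δφ/2)+cosφ1·cosφ2·sin²(Δλ/2)=0.4242619512; c=2·atan2(√a, √(1-a))=1.418734895; dist=6371·c=9038.760 ≈ 9038.8 km; running total=32527.2 km
Leg 3 bearing: y=sinΔλ·cosφ2=0.31853780, x=cosφ1·sinφ2-sinφ1·cosφ2·cosΔλ=0.93572895; θ=atan2(y, x)=18.7994° ≈ 18.8°
Leg 4: φ1=0.3995233, φ2=0.5341964, Δφ=0.1346731, Δλ=2.6602919 rad; a=sin²(Δφ/2)+cosφ1·cosφ2·sin²(Δλ/2)=0.7523849236; c=2·atan2(√a, √(1-a))=2.099911661; dist=6371·c=13378.537 ≈ 13378.5 km; running total=45905.7 km
Leg 4 bearing: y=sinΔλ·cosφ2=0.39843586, x=cosφ1·sinφ2-sinφ1·cosφ2·cosΔλ=0.76580433; θ=atan2(y, x)=27.4872° ≈ 27.5°
Leg 5: φ1=0.5341964, φ2=-0.6847380, Δφ=-1.2189345, Δλ=1.1131396 rad; a=sin²(Δφ/2)+cosφ1·cosφ2·sin²(Δλ/2)=0.5137282286; c=2·atan2(√a, √(1-a))=1.598256235; dist=6371·c=10182.490 ≈ 10182.5 km; running total=56088.2 km
Leg 5 bearing: y=sinΔλ·cosφ2=0.69487248, x=cosφ1·sinφ2-sinφ1·cosφ2·cosΔλ=-0.71860864; θ=atan2(y, x)=135.9621° ≈ 136.0°
Leg 6: φ1=-0.6847380, φ2=-0.1844673, Δφ=0.5002707, Δλ=-1.9418341 rad; a=sin²(Δφ/2)+cosφ1·cosφ2·sin²(Δλ/2)=0.5800383461; c=2·atan2(√a, √(1-a))=1.731564673; dist=6371·c=11031.799 ≈ 11031.8 km; running total=67120.0 km
Leg 6 bearing: y=sinΔλ·cosφ2=-0.91614015, x=cosφ1·sinφ2-sinφ1·cosφ2·cosΔλ=-0.36750873; θ=atan2(y, x)=-111.8581° <0 so +360° → 248.1419° ≈ 248.1°

Leg 1: dist=7641.8 km, bearing=0.6°
Leg 2: dist=15846.6 km, bearing=202.6°
Leg 3: dist=9038.8 km, bearing=18.8°
Leg 4: dist=13378.5 km, bearing=27.5°
Leg 5: dist=10182.5 km, bearing=136.0°
Leg 6: dist=11031.8 km, bearing=248.1°
Total: 67120.0 km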